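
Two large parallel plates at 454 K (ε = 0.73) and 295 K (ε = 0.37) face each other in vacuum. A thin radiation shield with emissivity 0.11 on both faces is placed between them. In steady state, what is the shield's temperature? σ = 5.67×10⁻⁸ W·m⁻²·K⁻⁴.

In steady state the net flux on the hot side equals that on the cold side.
σ(T₁⁴−T_s⁴)/D₁ = σ(T_s⁴−T₂⁴)/D₂, with D₁ = 1/ε₁+1/ε_s−1 = 9.461, D₂ = 1/ε_s+1/ε₂−1 = 10.79.
Solve for T_s⁴: T_s⁴ = (D₂·T₁⁴ + D₁·T₂⁴)/(D₁+D₂) = 2.618×10¹⁰ K⁴.

T_s ≈ 402 K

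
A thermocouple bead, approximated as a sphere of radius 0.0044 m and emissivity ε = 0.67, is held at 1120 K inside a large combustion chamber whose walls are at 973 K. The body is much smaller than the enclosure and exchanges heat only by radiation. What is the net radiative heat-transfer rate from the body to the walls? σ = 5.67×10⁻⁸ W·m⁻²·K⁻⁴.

For a small grey body in a large enclosure: P_net = εσA(T_body⁴ − T_wall⁴).
A = 4πr² = 2.433×10⁻⁴ m²; T_body⁴ − T_wall⁴ = 1.574×10¹² − 8.963×10¹¹ = 6.772×10¹¹ K⁴.
|P_net| = 0.67·5.67×10⁻⁸·2.433×10⁻⁴·6.772×10¹¹.

P_net ≈ 6.26 W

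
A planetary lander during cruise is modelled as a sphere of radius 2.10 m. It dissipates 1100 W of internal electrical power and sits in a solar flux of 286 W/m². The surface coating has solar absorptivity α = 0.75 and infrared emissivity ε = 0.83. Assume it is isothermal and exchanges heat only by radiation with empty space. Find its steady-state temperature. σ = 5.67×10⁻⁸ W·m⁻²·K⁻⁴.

At steady state, absorbed solar power + internal power = radiated power.
Absorbed: α·S·A_cross = 0.75·286·13.85 = 2972 W (cross-section πr²).
Total input = 2972 + 1100 = 4072 W.
Radiated: εσ·A_surf·T⁴ with A_surf = 4πr² = 55.42 m².
T⁴ = 4072/(0.83·5.67×10⁻⁸·55.42) = 1.561×10⁹ K⁴.

T ≈ 199 K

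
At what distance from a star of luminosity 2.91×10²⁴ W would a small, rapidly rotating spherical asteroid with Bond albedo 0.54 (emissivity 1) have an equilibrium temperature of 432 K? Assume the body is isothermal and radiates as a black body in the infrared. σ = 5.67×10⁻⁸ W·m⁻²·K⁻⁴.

For an isothermal black-emitting sphere, (1−a)S·πr² = σ·4πr²·T⁴ ⇒ S = 4σT⁴/(1−a).
S = 4·5.67×10⁻⁸·(432)⁴/0.460 = 17170 W/m².
Flux falls as S = L/(4πd²), so d = √(L/(4πS)) = √(2.91×10²⁴/(4π·17170)).

d ≈ 3.67×10⁹ m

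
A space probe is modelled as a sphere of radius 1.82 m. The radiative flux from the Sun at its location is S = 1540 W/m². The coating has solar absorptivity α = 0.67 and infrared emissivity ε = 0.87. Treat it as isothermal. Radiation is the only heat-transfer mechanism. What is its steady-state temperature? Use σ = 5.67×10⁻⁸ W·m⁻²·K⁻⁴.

T ≈ 269 K

At equilibrium, absorbed power = emitted power.
Absorbing cross-section = πr² = 10.41 m²; emitting surface = 4πr² = 41.62 m² (ratio 4).
αS·A_cross = εσ·A_surf·T⁴  ⇒  T⁴ = αS/(ε·4σ).
T⁴ = 0.670·1540/(0.87·4·5.67×10⁻⁸) = 5.229×10⁹ K⁴.
T = (5.229×10⁹)^(1/4).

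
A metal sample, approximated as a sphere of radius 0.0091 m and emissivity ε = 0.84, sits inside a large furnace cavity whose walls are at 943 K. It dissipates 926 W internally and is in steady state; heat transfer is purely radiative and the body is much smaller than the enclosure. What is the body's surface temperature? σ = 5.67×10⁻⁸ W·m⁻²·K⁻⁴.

For a small grey body in a large enclosure, net radiated power = εσA(T⁴ − T_w⁴).
Steady state: P = εσA(T⁴ − T_w⁴) with A = 4πr² = 0.001041 m².
T⁴ = P/(εσA) + T_w⁴ = 926/(0.84·5.67×10⁻⁸·0.001041) + (943)⁴
    = 1.868×10¹³ + 7.908×10¹¹ = 1.947×10¹³ K⁴.

T ≈ 2100 K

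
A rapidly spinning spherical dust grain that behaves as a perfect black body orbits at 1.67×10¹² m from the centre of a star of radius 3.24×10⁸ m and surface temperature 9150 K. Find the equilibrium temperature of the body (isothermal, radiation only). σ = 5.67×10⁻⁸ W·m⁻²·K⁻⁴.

T ≈ 90.1 K

The star's surface emits σT_*⁴; at distance d the flux is S = σT_*⁴(R_*/d)².
S = 5.67×10⁻⁸·(9150)⁴·(3.24×10⁸/1.67×10¹²)² = 14.96 W/m².
For an isothermal sphere T⁴ = (1−a)S/(4σ) = 6.596×10⁷ K⁴.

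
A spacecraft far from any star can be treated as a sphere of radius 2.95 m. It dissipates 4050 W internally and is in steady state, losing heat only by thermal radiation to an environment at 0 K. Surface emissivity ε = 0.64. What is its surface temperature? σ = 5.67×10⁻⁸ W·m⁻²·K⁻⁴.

T ≈ 179 K

Steady state: internal power = radiated power, P = εσA T⁴.
Radiating area A = 4πr² = 109.4 m².
T⁴ = P/(εσA) = 4050/(0.64·5.67×10⁻⁸·109.4) = 1.021×10⁹ K⁴.
T = (1.021×10⁹)^(1/4).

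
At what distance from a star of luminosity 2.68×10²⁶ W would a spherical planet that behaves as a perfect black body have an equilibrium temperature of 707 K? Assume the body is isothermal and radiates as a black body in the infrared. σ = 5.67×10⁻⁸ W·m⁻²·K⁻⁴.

For an isothermal black-emitting sphere, (1−a)S·πr² = σ·4πr²·T⁴ ⇒ S = 4σT⁴/(1−a).
S = 4·5.67×10⁻⁸·(707)⁴/1.00 = 56670 W/m².
Flux falls as S = L/(4πd²), so d = √(L/(4πS)) = √(2.68×10²⁶/(4π·56670)).

d ≈ 1.94×10¹⁰ m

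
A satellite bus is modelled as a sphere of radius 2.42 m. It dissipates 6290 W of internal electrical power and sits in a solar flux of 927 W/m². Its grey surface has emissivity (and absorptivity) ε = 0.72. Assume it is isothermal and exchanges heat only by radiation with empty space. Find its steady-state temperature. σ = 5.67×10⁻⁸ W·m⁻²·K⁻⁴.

T ≈ 280 K

At steady state, absorbed solar power + internal power = radiated power.
Absorbed: α·S·A_cross = 0.72·927·18.40 = 12280 W (cross-section πr²).
Total input = 12280 + 6290 = 18570 W.
Radiated: εσ·A_surf·T⁴ with A_surf = 4πr² = 73.59 m².
T⁴ = 18570/(0.72·5.67×10⁻⁸·73.59) = 6.181×10⁹ K⁴.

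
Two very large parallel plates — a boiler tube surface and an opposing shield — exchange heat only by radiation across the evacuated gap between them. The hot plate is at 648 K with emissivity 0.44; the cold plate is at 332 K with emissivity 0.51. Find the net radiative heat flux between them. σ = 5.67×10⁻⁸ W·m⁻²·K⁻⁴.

q ≈ 2880 W/m²

For two infinite grey parallel plates, q = σ(T₁⁴ − T₂⁴)/(1/ε₁ + 1/ε₂ − 1).
T₁⁴ − T₂⁴ = 1.763×10¹¹ − 1.215×10¹⁰ = 1.642×10¹¹ K⁴.
1/ε₁ + 1/ε₂ − 1 = 2.273 + 1.961 − 1 = 3.234.
q = 5.67×10⁻⁸ × 1.642×10¹¹ / 3.234.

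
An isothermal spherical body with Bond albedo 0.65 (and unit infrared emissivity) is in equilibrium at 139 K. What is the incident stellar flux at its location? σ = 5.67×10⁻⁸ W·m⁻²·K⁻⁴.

(1−a)S·πr² = σ·4πr²·T⁴ ⇒ S = 4σT⁴/(1−a).
S = 4·5.67×10⁻⁸·3.733×10⁸/0.350.

S ≈ 242 W/m²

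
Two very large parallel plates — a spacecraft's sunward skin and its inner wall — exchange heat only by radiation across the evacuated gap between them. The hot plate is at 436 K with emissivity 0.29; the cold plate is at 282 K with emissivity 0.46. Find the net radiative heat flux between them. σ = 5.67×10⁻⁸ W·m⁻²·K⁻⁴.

For two infinite grey parallel plates, q = σ(T₁⁴ − T₂⁴)/(1/ε₁ + 1/ε₂ − 1).
T₁⁴ − T₂⁴ = 3.614×10¹⁰ − 6.324×10⁹ = 2.981×10¹⁰ K⁴.
1/ε₁ + 1/ε₂ − 1 = 3.448 + 2.174 − 1 = 4.622.
q = 5.67×10⁻⁸ × 2.981×10¹⁰ / 4.622.

q ≈ 366 W/m²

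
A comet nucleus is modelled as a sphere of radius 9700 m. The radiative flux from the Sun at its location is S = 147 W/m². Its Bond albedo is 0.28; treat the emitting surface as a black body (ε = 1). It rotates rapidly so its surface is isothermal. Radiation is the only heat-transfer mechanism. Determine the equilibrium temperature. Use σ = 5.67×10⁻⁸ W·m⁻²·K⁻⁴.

At equilibrium, absorbed power = emitted power.
Absorbing cross-section = πr² = 2.956×10⁸ m²; emitting surface = 4πr² = 1.182×10⁹ m² (ratio 4).
(1−a)S·A_cross = εσ·A_surf·T⁴  ⇒  T⁴ = (1−a)S/(4σ).
T⁴ = 0.720·147/(4·5.67×10⁻⁸) = 4.667×10⁸ K⁴.
T = (4.667×10⁸)^(1/4).

T ≈ 147 K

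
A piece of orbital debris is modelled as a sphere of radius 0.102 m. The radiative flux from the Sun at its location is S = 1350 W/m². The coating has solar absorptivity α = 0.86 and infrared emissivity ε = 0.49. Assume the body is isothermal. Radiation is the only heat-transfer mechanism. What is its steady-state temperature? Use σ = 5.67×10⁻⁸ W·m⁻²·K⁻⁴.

T ≈ 320 K

At equilibrium, absorbed power = emitted power.
Absorbing cross-section = πr² = 0.03269 m²; emitting surface = 4πr² = 0.1307 m² (ratio 4).
αS·A_cross = εσ·A_surf·T⁴  ⇒  T⁴ = αS/(ε·4σ).
T⁴ = 0.860·1350/(0.49·4·5.67×10⁻⁸) = 1.045×10¹⁰ K⁴.
T = (1.045×10¹⁰)^(1/4).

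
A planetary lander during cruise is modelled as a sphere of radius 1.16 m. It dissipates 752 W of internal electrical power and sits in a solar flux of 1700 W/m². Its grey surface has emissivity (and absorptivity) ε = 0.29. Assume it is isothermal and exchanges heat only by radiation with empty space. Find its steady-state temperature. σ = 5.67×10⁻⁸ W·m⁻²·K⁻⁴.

At steady state, absorbed solar power + internal power = radiated power.
Absorbed: α·S·A_cross = 0.29·1700·4.227 = 2084 W (cross-section πr²).
Total input = 2084 + 752 = 2836 W.
Radiated: εσ·A_surf·T⁴ with A_surf = 4πr² = 16.91 m².
T⁴ = 2836/(0.29·5.67×10⁻⁸·16.91) = 1.020×10¹⁰ K⁴.

T ≈ 318 K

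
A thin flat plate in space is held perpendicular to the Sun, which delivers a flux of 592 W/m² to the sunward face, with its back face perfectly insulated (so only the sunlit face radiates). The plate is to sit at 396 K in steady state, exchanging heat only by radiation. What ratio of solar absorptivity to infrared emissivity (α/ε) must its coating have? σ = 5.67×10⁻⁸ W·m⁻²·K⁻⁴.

α/ε ≈ 2.36

Balance: αS·A = εσ·1A·T⁴ ⇒ α/ε = σT⁴/S.
α/ε = 5.67×10⁻⁸·(396)⁴/592 = 5.67×10⁻⁸·2.459×10¹⁰/592.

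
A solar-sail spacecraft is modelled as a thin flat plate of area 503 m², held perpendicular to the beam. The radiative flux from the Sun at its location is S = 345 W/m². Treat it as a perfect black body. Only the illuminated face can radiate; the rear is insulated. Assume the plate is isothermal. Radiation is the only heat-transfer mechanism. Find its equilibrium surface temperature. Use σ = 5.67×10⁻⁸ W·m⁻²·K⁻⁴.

At equilibrium, absorbed power = emitted power.
Absorbing cross-section = A = 503.0 m²; emitting surface = A = 503.0 m² (ratio 1).
S·A_cross = εσ·A_surf·T⁴  ⇒  T⁴ = S/(1σ).
T⁴ = 1.00·345/(1·5.67×10⁻⁸) = 6.085×10⁹ K⁴.
T = (6.085×10⁹)^(1/4).

T ≈ 279 K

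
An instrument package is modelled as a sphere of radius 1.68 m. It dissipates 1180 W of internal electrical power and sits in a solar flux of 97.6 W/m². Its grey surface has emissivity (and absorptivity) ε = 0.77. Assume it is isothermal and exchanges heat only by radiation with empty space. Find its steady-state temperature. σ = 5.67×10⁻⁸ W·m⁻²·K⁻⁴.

T ≈ 186 K

At steady state, absorbed solar power + internal power = radiated power.
Absorbed: α·S·A_cross = 0.77·97.6·8.867 = 666.4 W (cross-section πr²).
Total input = 666.4 + 1180 = 1846 W.
Radiated: εσ·A_surf·T⁴ with A_surf = 4πr² = 35.47 m².
T⁴ = 1846/(0.77·5.67×10⁻⁸·35.47) = 1.192×10⁹ K⁴.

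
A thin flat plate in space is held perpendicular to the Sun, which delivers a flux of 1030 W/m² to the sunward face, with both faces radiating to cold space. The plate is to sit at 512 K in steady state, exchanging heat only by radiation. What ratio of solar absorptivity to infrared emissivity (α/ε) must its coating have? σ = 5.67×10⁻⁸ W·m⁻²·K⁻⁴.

Balance: αS·A = εσ·2A·T⁴ ⇒ α/ε = 2σT⁴/S.
α/ε = 2·5.67×10⁻⁸·(512)⁴/1030 = 2·5.67×10⁻⁸·6.872×10¹⁰/1030.

α/ε ≈ 7.57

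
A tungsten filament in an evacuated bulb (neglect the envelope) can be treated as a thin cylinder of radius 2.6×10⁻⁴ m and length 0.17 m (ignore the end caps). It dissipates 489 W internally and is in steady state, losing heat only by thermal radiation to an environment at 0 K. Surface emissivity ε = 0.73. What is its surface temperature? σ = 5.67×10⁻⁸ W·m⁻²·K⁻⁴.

T ≈ 2550 K

Steady state: internal power = radiated power, P = εσA T⁴.
Radiating area A = 2πrL = 2.777×10⁻⁴ m².
T⁴ = P/(εσA) = 489/(0.73·5.67×10⁻⁸·2.777×10⁻⁴) = 4.254×10¹³ K⁴.
T = (4.254×10¹³)^(1/4).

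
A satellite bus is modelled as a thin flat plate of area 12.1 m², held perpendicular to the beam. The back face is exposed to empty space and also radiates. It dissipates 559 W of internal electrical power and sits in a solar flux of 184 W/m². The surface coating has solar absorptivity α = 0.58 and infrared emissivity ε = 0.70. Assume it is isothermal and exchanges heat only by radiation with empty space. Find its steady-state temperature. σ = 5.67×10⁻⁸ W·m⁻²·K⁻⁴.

T ≈ 210 K

At steady state, absorbed solar power + internal power = radiated power.
Absorbed: α·S·A_cross = 0.58·184·12.10 = 1291 W (cross-section A).
Total input = 1291 + 559 = 1850 W.
Radiated: εσ·A_surf·T⁴ with A_surf = 2A = 24.20 m².
T⁴ = 1850/(0.70·5.67×10⁻⁸·24.20) = 1.926×10⁹ K⁴.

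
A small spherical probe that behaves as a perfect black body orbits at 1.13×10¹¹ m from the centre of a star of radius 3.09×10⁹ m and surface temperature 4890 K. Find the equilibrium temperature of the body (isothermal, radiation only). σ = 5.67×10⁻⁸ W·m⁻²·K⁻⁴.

The star's surface emits σT_*⁴; at distance d the flux is S = σT_*⁴(R_*/d)².
S = 5.67×10⁻⁸·(4890)⁴·(3.09×10⁹/1.13×10¹¹)² = 24240 W/m².
For an isothermal sphere T⁴ = (1−a)S/(4σ) = 1.069×10¹¹ K⁴.

T ≈ 572 K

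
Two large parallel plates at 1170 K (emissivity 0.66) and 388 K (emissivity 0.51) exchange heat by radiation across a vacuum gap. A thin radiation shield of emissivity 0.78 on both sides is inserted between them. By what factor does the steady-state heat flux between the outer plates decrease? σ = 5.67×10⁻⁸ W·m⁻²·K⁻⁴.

factor ≈ 1.63

Without shield: q₀ = σΔ(T⁴)/(1/ε₁+1/ε₂−1) with denominator 2.476.
With shield the two gaps are in series; the resistances add: (1/ε₁+1/ε_s−1)+(1/ε_s+1/ε₂−1) = 1.797+2.243 = 4.040.
Heat-flux ratio q₀/q = 4.040/2.476.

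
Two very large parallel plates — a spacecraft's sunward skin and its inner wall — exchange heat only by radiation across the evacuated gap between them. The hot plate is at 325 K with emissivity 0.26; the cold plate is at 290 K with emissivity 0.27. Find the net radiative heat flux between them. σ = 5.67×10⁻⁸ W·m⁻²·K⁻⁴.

q ≈ 35.4 W/m²

For two infinite grey parallel plates, q = σ(T₁⁴ − T₂⁴)/(1/ε₁ + 1/ε₂ − 1).
T₁⁴ − T₂⁴ = 1.116×10¹⁰ − 7.073×10⁹ = 4.084×10⁹ K⁴.
1/ε₁ + 1/ε₂ − 1 = 3.846 + 3.704 − 1 = 6.550.
q = 5.67×10⁻⁸ × 4.084×10⁹ / 6.550.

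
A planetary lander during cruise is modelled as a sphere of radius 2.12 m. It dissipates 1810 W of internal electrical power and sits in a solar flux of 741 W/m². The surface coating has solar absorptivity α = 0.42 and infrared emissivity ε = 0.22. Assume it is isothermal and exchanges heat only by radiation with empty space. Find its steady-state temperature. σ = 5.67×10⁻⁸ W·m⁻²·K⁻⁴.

T ≈ 306 K

At steady state, absorbed solar power + internal power = radiated power.
Absorbed: α·S·A_cross = 0.42·741·14.12 = 4394 W (cross-section πr²).
Total input = 4394 + 1810 = 6204 W.
Radiated: εσ·A_surf·T⁴ with A_surf = 4πr² = 56.48 m².
T⁴ = 6204/(0.22·5.67×10⁻⁸·56.48) = 8.807×10⁹ K⁴.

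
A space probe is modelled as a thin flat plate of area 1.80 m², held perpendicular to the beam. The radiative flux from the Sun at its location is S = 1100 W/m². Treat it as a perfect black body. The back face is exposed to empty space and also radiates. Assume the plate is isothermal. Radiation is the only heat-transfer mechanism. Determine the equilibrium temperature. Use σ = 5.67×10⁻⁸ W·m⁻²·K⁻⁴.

At equilibrium, absorbed power = emitted power.
Absorbing cross-section = A = 1.800 m²; emitting surface = 2A = 3.600 m² (ratio 2).
S·A_cross = εσ·A_surf·T⁴  ⇒  T⁴ = S/(2σ).
T⁴ = 1.00·1100/(2·5.67×10⁻⁸) = 9.700×10⁹ K⁴.
T = (9.700×10⁹)^(1/4).

T ≈ 314 K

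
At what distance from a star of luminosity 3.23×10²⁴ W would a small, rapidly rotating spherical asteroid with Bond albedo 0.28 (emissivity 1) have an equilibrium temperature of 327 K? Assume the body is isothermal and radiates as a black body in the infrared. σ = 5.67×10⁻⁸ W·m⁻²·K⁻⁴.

For an isothermal black-emitting sphere, (1−a)S·πr² = σ·4πr²·T⁴ ⇒ S = 4σT⁴/(1−a).
S = 4·5.67×10⁻⁸·(327)⁴/0.720 = 3602 W/m².
Flux falls as S = L/(4πd²), so d = √(L/(4πS)) = √(3.23×10²⁴/(4π·3602)).

d ≈ 8.45×10⁹ m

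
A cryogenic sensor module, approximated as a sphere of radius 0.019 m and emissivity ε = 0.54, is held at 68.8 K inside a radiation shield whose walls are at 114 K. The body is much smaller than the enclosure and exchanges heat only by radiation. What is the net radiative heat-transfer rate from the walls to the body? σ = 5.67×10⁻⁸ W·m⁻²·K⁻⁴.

P_net ≈ 0.0203 W

For a small grey body in a large enclosure: P_net = εσA(T_body⁴ − T_wall⁴).
A = 4πr² = 0.004536 m²; T_body⁴ − T_wall⁴ = 2.241×10⁷ − 1.689×10⁸ = -1.465×10⁸ K⁴.
|P_net| = 0.54·5.67×10⁻⁸·0.004536·1.465×10⁸.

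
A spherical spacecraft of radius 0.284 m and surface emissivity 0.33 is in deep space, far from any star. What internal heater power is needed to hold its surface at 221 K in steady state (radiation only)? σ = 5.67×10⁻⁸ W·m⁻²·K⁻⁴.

P ≈ 45.2 W

P = εσ·4πr²·T⁴.
4πr² = 1.014 m²; T⁴ = 2.385×10⁹ K⁴.
P = 0.33·5.67×10⁻⁸·1.014·2.385×10⁹.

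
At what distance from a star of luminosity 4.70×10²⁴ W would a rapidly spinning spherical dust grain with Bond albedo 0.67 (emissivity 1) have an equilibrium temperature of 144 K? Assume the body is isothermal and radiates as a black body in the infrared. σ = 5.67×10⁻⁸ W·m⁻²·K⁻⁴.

For an isothermal black-emitting sphere, (1−a)S·πr² = σ·4πr²·T⁴ ⇒ S = 4σT⁴/(1−a).
S = 4·5.67×10⁻⁸·(144)⁴/0.330 = 295.5 W/m².
Flux falls as S = L/(4πd²), so d = √(L/(4πS)) = √(4.70×10²⁴/(4π·295.5)).

d ≈ 3.56×10¹⁰ m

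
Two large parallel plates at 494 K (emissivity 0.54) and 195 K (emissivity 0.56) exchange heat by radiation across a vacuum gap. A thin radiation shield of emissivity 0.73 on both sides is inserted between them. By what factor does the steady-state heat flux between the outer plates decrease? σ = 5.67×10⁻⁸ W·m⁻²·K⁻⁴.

Without shield: q₀ = σΔ(T⁴)/(1/ε₁+1/ε₂−1) with denominator 2.638.
With shield the two gaps are in series; the resistances add: (1/ε₁+1/ε_s−1)+(1/ε_s+1/ε₂−1) = 2.222+2.156 = 4.377.
Heat-flux ratio q₀/q = 4.377/2.638.

factor ≈ 1.66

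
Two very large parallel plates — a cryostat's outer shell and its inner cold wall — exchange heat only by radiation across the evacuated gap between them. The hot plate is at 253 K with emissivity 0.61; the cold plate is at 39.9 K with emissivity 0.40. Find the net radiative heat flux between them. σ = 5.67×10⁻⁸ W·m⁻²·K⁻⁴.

q ≈ 74.0 W/m²

For two infinite grey parallel plates, q = σ(T₁⁴ − T₂⁴)/(1/ε₁ + 1/ε₂ − 1).
T₁⁴ − T₂⁴ = 4.097×10⁹ − 2.534×10⁶ = 4.095×10⁹ K⁴.
1/ε₁ + 1/ε₂ − 1 = 1.639 + 2.500 − 1 = 3.139.
q = 5.67×10⁻⁸ × 4.095×10⁹ / 3.139.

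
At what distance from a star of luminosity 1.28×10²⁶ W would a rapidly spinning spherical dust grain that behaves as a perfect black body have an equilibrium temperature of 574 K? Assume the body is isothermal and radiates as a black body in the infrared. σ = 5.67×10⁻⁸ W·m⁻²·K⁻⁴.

d ≈ 2.03×10¹⁰ m

For an isothermal black-emitting sphere, (1−a)S·πr² = σ·4πr²·T⁴ ⇒ S = 4σT⁴/(1−a).
S = 4·5.67×10⁻⁸·(574)⁴/1.00 = 24620 W/m².
Flux falls as S = L/(4πd²), so d = √(L/(4πS)) = √(1.28×10²⁶/(4π·24620)).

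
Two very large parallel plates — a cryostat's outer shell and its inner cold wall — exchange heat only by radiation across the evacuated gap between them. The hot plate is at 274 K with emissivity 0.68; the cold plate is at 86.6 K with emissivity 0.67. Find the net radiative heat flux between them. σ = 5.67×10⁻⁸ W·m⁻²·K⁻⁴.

q ≈ 161 W/m²

For two infinite grey parallel plates, q = σ(T₁⁴ − T₂⁴)/(1/ε₁ + 1/ε₂ − 1).
T₁⁴ − T₂⁴ = 5.636×10⁹ − 5.624×10⁷ = 5.580×10⁹ K⁴.
1/ε₁ + 1/ε₂ − 1 = 1.471 + 1.493 − 1 = 1.963.
q = 5.67×10⁻⁸ × 5.580×10⁹ / 1.963.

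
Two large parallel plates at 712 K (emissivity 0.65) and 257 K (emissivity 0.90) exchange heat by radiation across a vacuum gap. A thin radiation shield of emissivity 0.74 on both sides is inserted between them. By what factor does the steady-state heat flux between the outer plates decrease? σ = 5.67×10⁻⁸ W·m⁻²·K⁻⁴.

factor ≈ 2.03

Without shield: q₀ = σΔ(T⁴)/(1/ε₁+1/ε₂−1) with denominator 1.650.
With shield the two gaps are in series; the resistances add: (1/ε₁+1/ε_s−1)+(1/ε_s+1/ε₂−1) = 1.890+1.462 = 3.352.
Heat-flux ratio q₀/q = 3.352/1.650.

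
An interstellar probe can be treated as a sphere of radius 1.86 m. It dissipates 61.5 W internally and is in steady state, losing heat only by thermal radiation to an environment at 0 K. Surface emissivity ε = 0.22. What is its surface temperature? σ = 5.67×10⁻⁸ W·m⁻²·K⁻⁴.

T ≈ 103 K

Steady state: internal power = radiated power, P = εσA T⁴.
Radiating area A = 4πr² = 43.47 m².
T⁴ = P/(εσA) = 61.5/(0.22·5.67×10⁻⁸·43.47) = 1.134×10⁸ K⁴.
T = (1.134×10⁸)^(1/4).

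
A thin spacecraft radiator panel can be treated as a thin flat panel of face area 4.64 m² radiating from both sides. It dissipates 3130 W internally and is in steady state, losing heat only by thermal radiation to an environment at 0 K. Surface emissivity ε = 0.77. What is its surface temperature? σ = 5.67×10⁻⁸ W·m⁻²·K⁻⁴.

T ≈ 296 K

Steady state: internal power = radiated power, P = εσA T⁴.
Radiating area A = 2·4.64 = 9.280 m².
T⁴ = P/(εσA) = 3130/(0.77·5.67×10⁻⁸·9.280) = 7.725×10⁹ K⁴.
T = (7.725×10⁹)^(1/4).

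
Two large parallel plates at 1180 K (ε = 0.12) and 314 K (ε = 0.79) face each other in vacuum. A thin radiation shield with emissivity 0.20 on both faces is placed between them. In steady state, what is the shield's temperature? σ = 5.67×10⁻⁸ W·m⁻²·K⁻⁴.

In steady state the net flux on the hot side equals that on the cold side.
σ(T₁⁴−T_s⁴)/D₁ = σ(T_s⁴−T₂⁴)/D₂, with D₁ = 1/ε₁+1/ε_s−1 = 12.33, D₂ = 1/ε_s+1/ε₂−1 = 5.266.
Solve for T_s⁴: T_s⁴ = (D₂·T₁⁴ + D₁·T₂⁴)/(D₁+D₂) = 5.869×10¹¹ K⁴.

T_s ≈ 875 K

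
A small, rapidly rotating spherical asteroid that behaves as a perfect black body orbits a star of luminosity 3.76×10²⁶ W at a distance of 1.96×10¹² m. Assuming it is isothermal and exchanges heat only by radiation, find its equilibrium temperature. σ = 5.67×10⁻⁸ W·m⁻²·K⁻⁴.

T ≈ 76.6 K

First find the stellar flux at distance d: S = L/(4πd²) = 3.76×10²⁶/(4π·(1.96×10¹²)²) = 7.789 W/m².
For an isothermal sphere, absorbed (1−a)S·πr² = emitted σ·4πr²·T⁴, so T⁴ = (1−a)S/(4σ).
T⁴ = 1.00·7.789/(4·5.67×10⁻⁸) = 3.434×10⁷ K⁴.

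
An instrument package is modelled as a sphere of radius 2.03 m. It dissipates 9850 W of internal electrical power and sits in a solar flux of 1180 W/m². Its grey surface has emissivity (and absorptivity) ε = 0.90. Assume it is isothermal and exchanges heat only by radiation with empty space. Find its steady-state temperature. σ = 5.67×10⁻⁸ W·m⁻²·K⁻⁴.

At steady state, absorbed solar power + internal power = radiated power.
Absorbed: α·S·A_cross = 0.90·1180·12.95 = 13750 W (cross-section πr²).
Total input = 13750 + 9850 = 23600 W.
Radiated: εσ·A_surf·T⁴ with A_surf = 4πr² = 51.78 m².
T⁴ = 23600/(0.90·5.67×10⁻⁸·51.78) = 8.930×10⁹ K⁴.

T ≈ 307 K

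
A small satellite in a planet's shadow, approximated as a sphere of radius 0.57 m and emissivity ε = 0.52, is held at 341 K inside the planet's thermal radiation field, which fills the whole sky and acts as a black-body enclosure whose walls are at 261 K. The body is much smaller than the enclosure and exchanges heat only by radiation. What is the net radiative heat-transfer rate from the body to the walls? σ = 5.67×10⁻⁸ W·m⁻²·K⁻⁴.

P_net ≈ 1070 W

For a small grey body in a large enclosure: P_net = εσA(T_body⁴ − T_wall⁴).
A = 4πr² = 4.083 m²; T_body⁴ − T_wall⁴ = 1.352×10¹⁰ − 4.640×10⁹ = 8.881×10⁹ K⁴.
|P_net| = 0.52·5.67×10⁻⁸·4.083·8.881×10⁹.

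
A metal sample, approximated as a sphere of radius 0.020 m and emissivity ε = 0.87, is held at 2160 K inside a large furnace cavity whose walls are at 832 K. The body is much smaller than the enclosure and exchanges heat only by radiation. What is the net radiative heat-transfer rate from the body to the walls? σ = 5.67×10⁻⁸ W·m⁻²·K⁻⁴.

P_net ≈ 5280 W

For a small grey body in a large enclosure: P_net = εσA(T_body⁴ − T_wall⁴).
A = 4πr² = 0.005027 m²; T_body⁴ − T_wall⁴ = 2.177×10¹³ − 4.792×10¹¹ = 2.129×10¹³ K⁴.
|P_net| = 0.87·5.67×10⁻⁸·0.005027·2.129×10¹³.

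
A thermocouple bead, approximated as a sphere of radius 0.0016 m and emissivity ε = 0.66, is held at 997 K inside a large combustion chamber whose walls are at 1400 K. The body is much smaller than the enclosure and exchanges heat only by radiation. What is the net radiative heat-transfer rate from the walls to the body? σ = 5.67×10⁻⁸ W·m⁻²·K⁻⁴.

P_net ≈ 3.44 W

For a small grey body in a large enclosure: P_net = εσA(T_body⁴ − T_wall⁴).
A = 4πr² = 3.217×10⁻⁵ m²; T_body⁴ − T_wall⁴ = 9.881×10¹¹ − 3.842×10¹² = -2.854×10¹² K⁴.
|P_net| = 0.66·5.67×10⁻⁸·3.217×10⁻⁵·2.854×10¹².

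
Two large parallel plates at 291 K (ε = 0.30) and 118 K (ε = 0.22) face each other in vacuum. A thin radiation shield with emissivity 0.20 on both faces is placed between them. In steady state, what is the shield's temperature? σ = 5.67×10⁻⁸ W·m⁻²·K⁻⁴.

In steady state the net flux on the hot side equals that on the cold side.
σ(T₁⁴−T_s⁴)/D₁ = σ(T_s⁴−T₂⁴)/D₂, with D₁ = 1/ε₁+1/ε_s−1 = 7.333, D₂ = 1/ε_s+1/ε₂−1 = 8.545.
Solve for T_s⁴: T_s⁴ = (D₂·T₁⁴ + D₁·T₂⁴)/(D₁+D₂) = 3.949×10⁹ K⁴.

T_s ≈ 251 K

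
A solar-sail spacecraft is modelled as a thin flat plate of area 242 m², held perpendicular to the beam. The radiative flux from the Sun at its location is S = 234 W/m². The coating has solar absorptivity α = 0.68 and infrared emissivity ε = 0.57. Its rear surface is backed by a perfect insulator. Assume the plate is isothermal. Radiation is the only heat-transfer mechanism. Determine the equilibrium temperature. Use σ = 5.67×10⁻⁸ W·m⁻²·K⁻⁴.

T ≈ 265 K

At equilibrium, absorbed power = emitted power.
Absorbing cross-section = A = 242.0 m²; emitting surface = A = 242.0 m² (ratio 1).
αS·A_cross = εσ·A_surf·T⁴  ⇒  T⁴ = αS/(ε·1σ).
T⁴ = 0.680·234/(0.57·1·5.67×10⁻⁸) = 4.923×10⁹ K⁴.
T = (4.923×10⁹)^(1/4).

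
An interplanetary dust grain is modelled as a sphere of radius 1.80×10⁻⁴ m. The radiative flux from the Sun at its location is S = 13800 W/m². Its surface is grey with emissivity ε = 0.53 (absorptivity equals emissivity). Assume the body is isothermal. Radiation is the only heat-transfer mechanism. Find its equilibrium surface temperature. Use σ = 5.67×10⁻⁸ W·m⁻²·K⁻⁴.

T ≈ 497 K

At equilibrium, absorbed power = emitted power.
Absorbing cross-section = πr² = 1.018×10⁻⁷ m²; emitting surface = 4πr² = 4.072×10⁻⁷ m² (ratio 4).
εS·A_cross = εσ·A_surf·T⁴  ⇒  T⁴ = S/(4σ)   (ε cancels).
T⁴ = 13800/(4·5.67×10⁻⁸) = 6.085×10¹⁰ K⁴.
T = (6.085×10¹⁰)^(1/4).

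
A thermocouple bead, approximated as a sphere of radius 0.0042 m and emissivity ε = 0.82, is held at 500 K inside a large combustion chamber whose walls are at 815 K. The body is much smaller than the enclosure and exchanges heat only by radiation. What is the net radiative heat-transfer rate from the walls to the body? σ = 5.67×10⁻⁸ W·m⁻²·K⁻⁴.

For a small grey body in a large enclosure: P_net = εσA(T_body⁴ − T_wall⁴).
A = 4πr² = 2.217×10⁻⁴ m²; T_body⁴ − T_wall⁴ = 6.250×10¹⁰ − 4.412×10¹¹ = -3.787×10¹¹ K⁴.
|P_net| = 0.82·5.67×10⁻⁸·2.217×10⁻⁴·3.787×10¹¹.

P_net ≈ 3.90 W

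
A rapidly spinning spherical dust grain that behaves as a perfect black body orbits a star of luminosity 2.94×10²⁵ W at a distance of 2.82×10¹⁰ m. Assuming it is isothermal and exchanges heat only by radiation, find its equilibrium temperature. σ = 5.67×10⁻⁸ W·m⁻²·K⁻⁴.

T ≈ 337 K

First find the stellar flux at distance d: S = L/(4πd²) = 2.94×10²⁵/(4π·(2.82×10¹⁰)²) = 2942 W/m².
For an isothermal sphere, absorbed (1−a)S·πr² = emitted σ·4πr²·T⁴, so T⁴ = (1−a)S/(4σ).
T⁴ = 1.00·2942/(4·5.67×10⁻⁸) = 1.297×10¹⁰ K⁴.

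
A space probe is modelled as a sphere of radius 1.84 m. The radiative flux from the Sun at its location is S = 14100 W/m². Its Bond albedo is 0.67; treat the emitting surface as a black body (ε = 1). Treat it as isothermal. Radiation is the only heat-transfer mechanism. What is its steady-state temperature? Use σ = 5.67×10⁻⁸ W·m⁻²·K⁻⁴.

At equilibrium, absorbed power = emitted power.
Absorbing cross-section = πr² = 10.64 m²; emitting surface = 4πr² = 42.54 m² (ratio 4).
(1−a)S·A_cross = εσ·A_surf·T⁴  ⇒  T⁴ = (1−a)S/(4σ).
T⁴ = 0.330·14100/(4·5.67×10⁻⁸) = 2.052×10¹⁰ K⁴.
T = (2.052×10¹⁰)^(1/4).

T ≈ 378 K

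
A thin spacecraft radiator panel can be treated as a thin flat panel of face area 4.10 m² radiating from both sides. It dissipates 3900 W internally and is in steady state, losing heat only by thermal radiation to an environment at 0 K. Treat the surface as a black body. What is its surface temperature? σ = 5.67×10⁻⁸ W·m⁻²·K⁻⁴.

T ≈ 303 K

Steady state: internal power = radiated power, P = εσA T⁴.
Radiating area A = 2·4.10 = 8.200 m².
T⁴ = P/(εσA) = 3900/(1.0·5.67×10⁻⁸·8.200) = 8.388×10⁹ K⁴.
T = (8.388×10⁹)^(1/4).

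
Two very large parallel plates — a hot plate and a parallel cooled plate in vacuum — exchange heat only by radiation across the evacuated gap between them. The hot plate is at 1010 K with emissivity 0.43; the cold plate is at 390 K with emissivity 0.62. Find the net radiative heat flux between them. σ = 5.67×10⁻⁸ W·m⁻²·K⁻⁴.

q ≈ 19600 W/m²

For two infinite grey parallel plates, q = σ(T₁⁴ − T₂⁴)/(1/ε₁ + 1/ε₂ − 1).
T₁⁴ − T₂⁴ = 1.041×10¹² − 2.313×10¹⁰ = 1.017×10¹² K⁴.
1/ε₁ + 1/ε₂ − 1 = 2.326 + 1.613 − 1 = 2.938.
q = 5.67×10⁻⁸ × 1.017×10¹² / 2.938.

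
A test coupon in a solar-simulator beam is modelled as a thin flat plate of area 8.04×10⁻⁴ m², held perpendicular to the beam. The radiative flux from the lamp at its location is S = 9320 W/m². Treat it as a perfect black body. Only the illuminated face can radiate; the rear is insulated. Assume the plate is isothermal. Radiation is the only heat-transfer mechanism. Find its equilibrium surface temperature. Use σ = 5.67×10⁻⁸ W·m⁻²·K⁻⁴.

At equilibrium, absorbed power = emitted power.
Absorbing cross-section = A = 8.040×10⁻⁴ m²; emitting surface = A = 8.040×10⁻⁴ m² (ratio 1).
S·A_cross = εσ·A_surf·T⁴  ⇒  T⁴ = S/(1σ).
T⁴ = 1.00·9320/(1·5.67×10⁻⁸) = 1.644×10¹¹ K⁴.
T = (1.644×10¹¹)^(1/4).

T ≈ 637 K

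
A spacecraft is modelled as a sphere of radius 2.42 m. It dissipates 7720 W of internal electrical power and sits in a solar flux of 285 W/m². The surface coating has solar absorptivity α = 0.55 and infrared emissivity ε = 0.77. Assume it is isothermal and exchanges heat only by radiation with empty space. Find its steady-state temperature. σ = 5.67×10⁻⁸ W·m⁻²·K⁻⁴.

T ≈ 240 K

At steady state, absorbed solar power + internal power = radiated power.
Absorbed: α·S·A_cross = 0.55·285·18.40 = 2884 W (cross-section πr²).
Total input = 2884 + 7720 = 10600 W.
Radiated: εσ·A_surf·T⁴ with A_surf = 4πr² = 73.59 m².
T⁴ = 10600/(0.77·5.67×10⁻⁸·73.59) = 3.300×10⁹ K⁴.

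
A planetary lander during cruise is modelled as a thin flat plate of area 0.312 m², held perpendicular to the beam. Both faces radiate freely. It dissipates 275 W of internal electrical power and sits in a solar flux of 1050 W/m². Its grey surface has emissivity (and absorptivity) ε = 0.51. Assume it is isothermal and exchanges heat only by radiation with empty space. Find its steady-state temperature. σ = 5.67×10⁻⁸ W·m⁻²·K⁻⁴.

At steady state, absorbed solar power + internal power = radiated power.
Absorbed: α·S·A_cross = 0.51·1050·0.3120 = 167.1 W (cross-section A).
Total input = 167.1 + 275 = 442.1 W.
Radiated: εσ·A_surf·T⁴ with A_surf = 2A = 0.6240 m².
T⁴ = 442.1/(0.51·5.67×10⁻⁸·0.6240) = 2.450×10¹⁰ K⁴.

T ≈ 396 K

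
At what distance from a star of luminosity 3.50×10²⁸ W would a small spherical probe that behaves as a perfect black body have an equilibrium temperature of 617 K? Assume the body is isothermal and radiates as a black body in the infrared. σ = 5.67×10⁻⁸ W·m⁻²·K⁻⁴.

For an isothermal black-emitting sphere, (1−a)S·πr² = σ·4πr²·T⁴ ⇒ S = 4σT⁴/(1−a).
S = 4·5.67×10⁻⁸·(617)⁴/1.00 = 32870 W/m².
Flux falls as S = L/(4πd²), so d = √(L/(4πS)) = √(3.50×10²⁸/(4π·32870)).

d ≈ 2.91×10¹¹ m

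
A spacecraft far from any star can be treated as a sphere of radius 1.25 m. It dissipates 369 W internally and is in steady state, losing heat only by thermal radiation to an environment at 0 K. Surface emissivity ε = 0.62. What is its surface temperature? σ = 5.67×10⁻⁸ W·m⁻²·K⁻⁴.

Steady state: internal power = radiated power, P = εσA T⁴.
Radiating area A = 4πr² = 19.63 m².
T⁴ = P/(εσA) = 369/(0.62·5.67×10⁻⁸·19.63) = 5.346×10⁸ K⁴.
T = (5.346×10⁸)^(1/4).

T ≈ 152 K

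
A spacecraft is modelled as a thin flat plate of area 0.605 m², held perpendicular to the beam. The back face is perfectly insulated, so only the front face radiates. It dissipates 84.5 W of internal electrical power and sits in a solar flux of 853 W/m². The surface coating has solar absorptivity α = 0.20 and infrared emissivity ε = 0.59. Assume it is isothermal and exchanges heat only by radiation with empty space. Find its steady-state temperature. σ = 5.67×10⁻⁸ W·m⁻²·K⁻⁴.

At steady state, absorbed solar power + internal power = radiated power.
Absorbed: α·S·A_cross = 0.20·853·0.6050 = 103.2 W (cross-section A).
Total input = 103.2 + 84.5 = 187.7 W.
Radiated: εσ·A_surf·T⁴ with A_surf = A = 0.6050 m².
T⁴ = 187.7/(0.59·5.67×10⁻⁸·0.6050) = 9.275×10⁹ K⁴.

T ≈ 310 K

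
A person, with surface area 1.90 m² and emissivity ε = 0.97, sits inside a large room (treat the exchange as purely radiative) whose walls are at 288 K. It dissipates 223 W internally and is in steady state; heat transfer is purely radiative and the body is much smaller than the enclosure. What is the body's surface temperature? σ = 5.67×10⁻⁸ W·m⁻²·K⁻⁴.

T ≈ 308 K

For a small grey body in a large enclosure, net radiated power = εσA(T⁴ − T_w⁴).
Steady state: P = εσA(T⁴ − T_w⁴) with A = 1.90 m².
T⁴ = P/(εσA) + T_w⁴ = 223/(0.97·5.67×10⁻⁸·1.900) + (288)⁴
    = 2.134×10⁹ + 6.880×10⁹ = 9.014×10⁹ K⁴.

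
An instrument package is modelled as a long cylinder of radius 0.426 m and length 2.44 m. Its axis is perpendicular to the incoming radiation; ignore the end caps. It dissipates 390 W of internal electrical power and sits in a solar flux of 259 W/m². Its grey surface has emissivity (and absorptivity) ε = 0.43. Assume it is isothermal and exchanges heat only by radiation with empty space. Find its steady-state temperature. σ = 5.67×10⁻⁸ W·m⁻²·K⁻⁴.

At steady state, absorbed solar power + internal power = radiated power.
Absorbed: α·S·A_cross = 0.43·259·2.079 = 231.5 W (cross-section 2rL).
Total input = 231.5 + 390 = 621.5 W.
Radiated: εσ·A_surf·T⁴ with A_surf = 2πrL = 6.531 m².
T⁴ = 621.5/(0.43·5.67×10⁻⁸·6.531) = 3.903×10⁹ K⁴.

T ≈ 250 K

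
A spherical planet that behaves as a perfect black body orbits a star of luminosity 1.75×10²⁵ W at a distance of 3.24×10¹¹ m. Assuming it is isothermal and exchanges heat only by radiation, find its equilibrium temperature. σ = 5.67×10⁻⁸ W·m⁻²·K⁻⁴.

First find the stellar flux at distance d: S = L/(4πd²) = 1.75×10²⁵/(4π·(3.24×10¹¹)²) = 13.27 W/m².
For an isothermal sphere, absorbed (1−a)S·πr² = emitted σ·4πr²·T⁴, so T⁴ = (1−a)S/(4σ).
T⁴ = 1.00·13.27/(4·5.67×10⁻⁸) = 5.849×10⁷ K⁴.

T ≈ 87.5 K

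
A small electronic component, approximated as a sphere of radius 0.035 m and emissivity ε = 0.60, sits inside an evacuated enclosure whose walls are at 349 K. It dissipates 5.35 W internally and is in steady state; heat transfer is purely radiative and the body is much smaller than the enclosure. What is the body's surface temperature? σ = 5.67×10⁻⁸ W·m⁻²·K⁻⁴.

T ≈ 398 K

For a small grey body in a large enclosure, net radiated power = εσA(T⁴ − T_w⁴).
Steady state: P = εσA(T⁴ − T_w⁴) with A = 4πr² = 0.01539 m².
T⁴ = P/(εσA) + T_w⁴ = 5.35/(0.60·5.67×10⁻⁸·0.01539) + (349)⁴
    = 1.022×10¹⁰ + 1.484×10¹⁰ = 2.505×10¹⁰ K⁴.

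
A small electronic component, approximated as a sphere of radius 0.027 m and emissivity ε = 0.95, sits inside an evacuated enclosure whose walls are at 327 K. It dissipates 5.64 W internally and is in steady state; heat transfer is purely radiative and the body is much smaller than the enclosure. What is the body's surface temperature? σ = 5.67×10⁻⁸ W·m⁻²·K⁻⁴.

For a small grey body in a large enclosure, net radiated power = εσA(T⁴ − T_w⁴).
Steady state: P = εσA(T⁴ − T_w⁴) with A = 4πr² = 0.009161 m².
T⁴ = P/(εσA) + T_w⁴ = 5.64/(0.95·5.67×10⁻⁸·0.009161) + (327)⁴
    = 1.143×10¹⁰ + 1.143×10¹⁰ = 2.286×10¹⁰ K⁴.

T ≈ 389 K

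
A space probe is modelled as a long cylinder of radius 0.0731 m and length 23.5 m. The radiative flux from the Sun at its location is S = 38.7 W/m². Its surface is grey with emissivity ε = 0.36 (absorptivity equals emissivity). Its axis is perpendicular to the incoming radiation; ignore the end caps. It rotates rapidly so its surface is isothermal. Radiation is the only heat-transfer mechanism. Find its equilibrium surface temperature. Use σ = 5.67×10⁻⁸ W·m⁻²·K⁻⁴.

T ≈ 121 K

At equilibrium, absorbed power = emitted power.
Absorbing cross-section = 2rL = 3.436 m²; emitting surface = 2πrL = 10.79 m² (ratio π).
εS·A_cross = εσ·A_surf·T⁴  ⇒  T⁴ = S/(πσ)   (ε cancels).
T⁴ = 38.7/(π·5.67×10⁻⁸) = 2.173×10⁸ K⁴.
T = (2.173×10⁸)^(1/4).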